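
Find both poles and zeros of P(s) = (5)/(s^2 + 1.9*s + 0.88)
Set denominator = 0: s^2 + 1.9*s + 0.88 = (s + 1.1)(s + 0.8) = 0 → Poles: -0.8, -1.1
Numerator is a nonzero constant (5) → Zeros: none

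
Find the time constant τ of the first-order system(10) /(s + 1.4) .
First-order system: τ = -1/pole. Pole = -1.4. τ = -1/(-1.4) = 0.7143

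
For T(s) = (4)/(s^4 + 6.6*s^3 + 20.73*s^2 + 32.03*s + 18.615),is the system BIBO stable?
Denominator: s^4 + 6.6*s^3 + 20.73*s^2 + 32.03*s + 18.615 = (s + 1.5)(s + 1.7)(s^2 + 3.4*s + 7.3). Poles: -1.5, -1.7, -1.7 + 2.1j, -1.7 - 2.1j. All Re(p)<0: Yes (stable)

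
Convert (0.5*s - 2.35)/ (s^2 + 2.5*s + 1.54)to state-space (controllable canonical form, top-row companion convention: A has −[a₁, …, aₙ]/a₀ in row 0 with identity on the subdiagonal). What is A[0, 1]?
Reachable canonical form for den = s^2 + 2.5*s + 1.54: top row of A = -[a₁,a₂,...,aₙ]/a₀, ones on the subdiagonal, zeros elsewhere.
A = [[-2.5, -1.54], [1, 0]].
A[0,1] = -1.54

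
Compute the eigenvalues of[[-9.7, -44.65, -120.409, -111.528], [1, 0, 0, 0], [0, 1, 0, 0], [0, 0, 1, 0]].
Eigenvalues solve det(λI - A) = 0.
Characteristic polynomial: λ^4 + 9.7*λ^3 + 44.65*λ^2 + 120.409*λ + 111.528 = 0.
Factor: (λ + 1.6)(λ + 4.5)(λ^2 + 3.6*λ + 15.49) = 0.
Roots: -1.6, -1.8 + 3.5j, -1.8 - 3.5j, -4.5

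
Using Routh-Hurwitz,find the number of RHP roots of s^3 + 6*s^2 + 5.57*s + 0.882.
Routh array:
s^3: [1, 5.57]; s^2: [6, 0.882]; s^1: [5.423]; s^0: [0.882]
First column: [1, 6, 5.423, 0.882]. Sign changes = RHP roots = 0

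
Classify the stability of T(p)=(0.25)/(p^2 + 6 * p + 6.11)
Denominator: p^2 + 6*p + 6.11 = (p + 4.7)(p + 1.3). Poles: -1.3, -4.7. Stable (all poles in LHP)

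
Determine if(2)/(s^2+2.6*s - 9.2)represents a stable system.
Denominator: s^2 + 2.6*s - 9.2 = (s - 2)(s + 4.6). Poles: -4.6, 2. All Re(p)<0: No (unstable)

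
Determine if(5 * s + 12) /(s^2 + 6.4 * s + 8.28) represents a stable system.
Denominator: s^2 + 6.4*s + 8.28 = (s + 1.8)(s + 4.6). Poles: -1.8, -4.6. All Re(p)<0: Yes (stable)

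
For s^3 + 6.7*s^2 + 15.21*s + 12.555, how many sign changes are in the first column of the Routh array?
Routh array:
s^3: [1, 15.21]; s^2: [6.7, 12.555]; s^1: [13.3361]; s^0: [12.555]
First column: [1, 6.7, 13.3361, 12.555]. Sign changes = 0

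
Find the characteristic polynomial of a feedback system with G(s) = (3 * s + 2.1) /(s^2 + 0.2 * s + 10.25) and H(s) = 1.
Characteristic poly = G_den * H_den + G_num * H_num = (s^2 + 0.2*s + 10.25) + (3*s + 2.1) = s^2 + 3.2*s + 12.35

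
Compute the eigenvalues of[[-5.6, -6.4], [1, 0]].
Eigenvalues solve det(λI - A) = 0.
Characteristic polynomial: λ^2 + 5.6*λ + 6.4 = 0.
Factor: (λ + 4)(λ + 1.6) = 0.
Roots: -1.6, -4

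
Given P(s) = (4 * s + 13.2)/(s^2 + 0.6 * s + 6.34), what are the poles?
Set denominator = 0: s^2 + 0.6*s + 6.34 = 0 → Poles: -0.3 + 2.5j, -0.3 - 2.5j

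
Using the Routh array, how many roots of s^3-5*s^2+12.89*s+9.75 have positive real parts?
Routh array:
s^3: [1, 12.89]; s^2: [-5, 9.75]; s^1: [14.84]; s^0: [9.75]
First column: [1, -5, 14.84, 9.75]. Sign changes = RHP roots = 2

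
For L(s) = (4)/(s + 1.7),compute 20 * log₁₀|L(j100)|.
Substitute s = j*100: L(j100) = 0.000679804 - 0.0399884j.
|L(j100)| = sqrt(Re² + Im²) = 0.03999.
20*log₁₀(0.03999) = -27.96 dB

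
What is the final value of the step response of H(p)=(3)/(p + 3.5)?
FVT: lim_{t→∞} y(t) = lim_{p→0} p*Y(p) where Y(p) = H(p)/p.
= lim_{p→0} H(p) = H(0) = num(0)/den(0) = 3/3.5 = 0.8571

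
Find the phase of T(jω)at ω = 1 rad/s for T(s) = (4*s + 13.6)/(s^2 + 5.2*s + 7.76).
Substitute s = j*1: T(j1) = 1.5499 - 0.600515j.
∠T(j1) = atan2(Im, Re) = atan2(-0.600515, 1.5499) = -21.18°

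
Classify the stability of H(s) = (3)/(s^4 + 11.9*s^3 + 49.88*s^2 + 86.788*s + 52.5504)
Denominator: s^4 + 11.9*s^3 + 49.88*s^2 + 86.788*s + 52.5504 = (s + 2.3)(s + 4.8)(s + 1.4)(s + 3.4). Poles: -1.4, -2.3, -3.4, -4.8. Stable (all poles in LHP)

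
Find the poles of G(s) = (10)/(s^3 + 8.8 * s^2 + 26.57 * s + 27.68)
Set denominator = 0: s^3 + 8.8*s^2 + 26.57*s + 27.68 = (s + 3.2)(s^2 + 5.6*s + 8.65) = 0 → Poles: -2.8 + 0.9j, -2.8 - 0.9j, -3.2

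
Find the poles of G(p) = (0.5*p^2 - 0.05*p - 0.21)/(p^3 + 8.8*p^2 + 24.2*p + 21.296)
Set denominator = 0: p^3 + 8.8*p^2 + 24.2*p + 21.296 = (p + 2.2)(p + 2.2)(p + 4.4) = 0 → Poles: -2.2, -2.2, -4.4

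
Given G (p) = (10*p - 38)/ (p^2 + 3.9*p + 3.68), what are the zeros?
Set numerator = 0: 10*p - 38 = 0 → Zeros: 3.8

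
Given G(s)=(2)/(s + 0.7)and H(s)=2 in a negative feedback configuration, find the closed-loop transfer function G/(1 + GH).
Closed-loop T = G/(1+GH).
Numerator: G_num * H_den = 2.
Denominator: G_den * H_den + G_num * H_num = (s + 0.7) + (4) = s + 4.7.
T(s) = (2)/(s + 4.7)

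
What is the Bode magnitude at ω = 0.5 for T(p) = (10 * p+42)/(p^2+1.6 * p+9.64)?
Substitute p = j*0.5: T(j0.5) = 4.48565 + 0.150317j.
|T(j0.5)| = sqrt(Re² + Im²) = 4.488.
20*log₁₀(4.488) = 13.04 dB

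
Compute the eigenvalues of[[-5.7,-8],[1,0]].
Eigenvalues solve det(λI - A) = 0.
Characteristic polynomial: λ^2 + 5.7*λ + 8 = 0.
Factor: (λ + 2.5)(λ + 3.2) = 0.
Roots: -2.5, -3.2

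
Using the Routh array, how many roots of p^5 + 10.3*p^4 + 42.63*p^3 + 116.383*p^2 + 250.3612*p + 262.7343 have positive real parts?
Routh array:
p^5: [1, 42.63, 250.3612]; p^4: [10.3, 116.383, 262.7343]; p^3: [31.3307, 224.853]; p^2: [42.4623, 262.7343]; p^1: [30.9953]; p^0: [262.7343]
First column: [1, 10.3, 31.3307, 42.4623, 30.9953, 262.7343]. Sign changes = RHP roots = 0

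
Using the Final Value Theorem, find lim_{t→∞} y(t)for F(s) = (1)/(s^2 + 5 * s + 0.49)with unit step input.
FVT: lim_{t→∞} y(t) = lim_{s→0} s*Y(s) where Y(s) = F(s)/s.
= lim_{s→0} F(s) = F(0) = num(0)/den(0) = 1/0.49 = 2.041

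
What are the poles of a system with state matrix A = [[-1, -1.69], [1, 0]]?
Eigenvalues solve det(λI - A) = 0.
Characteristic polynomial: λ^2 + λ + 1.69 = 0.
Roots: -0.5 + 1.2j, -0.5 - 1.2j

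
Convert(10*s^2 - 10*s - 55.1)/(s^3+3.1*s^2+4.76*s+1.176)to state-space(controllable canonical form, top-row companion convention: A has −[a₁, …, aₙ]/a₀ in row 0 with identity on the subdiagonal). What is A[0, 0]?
Reachable canonical form for den = s^3 + 3.1*s^2 + 4.76*s + 1.176: top row of A = -[a₁,a₂,...,aₙ]/a₀, ones on the subdiagonal, zeros elsewhere.
A = [[-3.1, -4.76, -1.176], [1, 0, 0], [0, 1, 0]].
A[0,0] = -3.1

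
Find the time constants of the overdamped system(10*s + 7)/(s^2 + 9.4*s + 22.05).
Overdamped: real poles at -4.9, -4.5. τ = -1/pole → τ₁ = 0.2041, τ₂ = 0.2222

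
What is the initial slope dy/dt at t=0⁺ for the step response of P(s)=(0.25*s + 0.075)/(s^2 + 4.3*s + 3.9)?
IVT: y'(0⁺) = lim_{s→∞} s²·Y(s) = lim_{s→∞} s·P(s).
deg(num) = 1, deg(den) = 2, relative degree = 1, so s·P(s) → (leading num)/(leading den) = 0.25/1 = 0.25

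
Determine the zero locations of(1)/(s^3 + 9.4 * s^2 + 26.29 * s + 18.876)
Numerator is a nonzero constant (1) → Zeros: none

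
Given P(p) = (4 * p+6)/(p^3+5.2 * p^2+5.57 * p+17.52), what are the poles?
Set denominator = 0: p^3 + 5.2*p^2 + 5.57*p + 17.52 = (p + 4.8)(p^2 + 0.4*p + 3.65) = 0 → Poles: -0.2 + 1.9j, -0.2 - 1.9j, -4.8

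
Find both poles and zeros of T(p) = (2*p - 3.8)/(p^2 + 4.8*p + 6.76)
Set denominator = 0: p^2 + 4.8*p + 6.76 = 0 → Poles: -2.4 + 1j, -2.4 - 1j
Set numerator = 0: 2*p - 3.8 = 0 → Zeros: 1.9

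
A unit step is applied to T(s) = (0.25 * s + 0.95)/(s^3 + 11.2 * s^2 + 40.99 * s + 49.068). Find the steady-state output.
FVT: lim_{t→∞} y(t) = lim_{s→0} s*Y(s) where Y(s) = T(s)/s.
= lim_{s→0} T(s) = T(0) = num(0)/den(0) = 0.95/49.068 = 0.01936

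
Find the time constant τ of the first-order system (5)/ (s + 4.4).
First-order system: τ = -1/pole. Pole = -4.4. τ = -1/(-4.4) = 0.2273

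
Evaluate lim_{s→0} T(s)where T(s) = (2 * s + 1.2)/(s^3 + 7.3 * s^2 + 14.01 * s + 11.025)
DC gain = T(0) = num(0)/den(0) = 1.2/11.025 = 0.1088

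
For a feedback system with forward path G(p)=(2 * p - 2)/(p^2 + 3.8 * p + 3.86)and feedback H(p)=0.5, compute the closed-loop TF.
Closed-loop T = G/(1+GH).
Numerator: G_num * H_den = 2*p - 2.
Denominator: G_den * H_den + G_num * H_num = (p^2 + 3.8*p + 3.86) + (p - 1) = p^2 + 4.8*p + 2.86.
T(p) = (2*p - 2)/(p^2 + 4.8*p + 2.86)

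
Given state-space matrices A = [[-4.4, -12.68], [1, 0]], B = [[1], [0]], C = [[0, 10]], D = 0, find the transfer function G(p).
G(p) = C(pI - A)⁻¹B + D.
Characteristic polynomial det(pI - A) = p^2 + 4.4*p + 12.68.
Numerator from C·adj(pI-A)·B + D·det(pI-A) = 10.
G(p) = (10)/(p^2 + 4.4*p + 12.68)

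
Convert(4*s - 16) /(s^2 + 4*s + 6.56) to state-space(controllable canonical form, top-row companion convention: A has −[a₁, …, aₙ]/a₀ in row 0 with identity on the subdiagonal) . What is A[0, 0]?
Reachable canonical form for den = s^2 + 4*s + 6.56: top row of A = -[a₁,a₂,...,aₙ]/a₀, ones on the subdiagonal, zeros elsewhere.
A = [[-4, -6.56], [1, 0]].
A[0,0] = -4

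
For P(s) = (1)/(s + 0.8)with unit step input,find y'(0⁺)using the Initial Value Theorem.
IVT: y'(0⁺) = lim_{s→∞} s²·Y(s) = lim_{s→∞} s·P(s).
deg(num) = 0, deg(den) = 1, relative degree = 1, so s·P(s) → (leading num)/(leading den) = 1/1 = 1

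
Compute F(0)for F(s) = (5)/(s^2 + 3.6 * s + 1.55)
DC gain = F(0) = num(0)/den(0) = 5/1.55 = 3.226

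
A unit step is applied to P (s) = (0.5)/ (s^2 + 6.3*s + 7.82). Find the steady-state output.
FVT: lim_{t→∞} y(t) = lim_{s→0} s*Y(s) where Y(s) = P(s)/s.
= lim_{s→0} P(s) = P(0) = num(0)/den(0) = 0.5/7.82 = 0.06394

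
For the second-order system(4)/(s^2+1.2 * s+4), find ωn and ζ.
Standard form: ωn²/(s²+2ζωn·s+ωn²).
const=4=ωn² → ωn=2, s coeff=1.2=2ζωn → ζ=0.3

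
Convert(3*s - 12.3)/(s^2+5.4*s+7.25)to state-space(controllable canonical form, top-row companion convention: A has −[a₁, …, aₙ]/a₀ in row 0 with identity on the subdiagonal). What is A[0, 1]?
Reachable canonical form for den = s^2 + 5.4*s + 7.25: top row of A = -[a₁,a₂,...,aₙ]/a₀, ones on the subdiagonal, zeros elsewhere.
A = [[-5.4, -7.25], [1, 0]].
A[0,1] = -7.25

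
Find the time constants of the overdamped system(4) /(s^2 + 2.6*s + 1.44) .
Overdamped: real poles at -1.8, -0.8. τ = -1/pole → τ₁ = 0.5556, τ₂ = 1.25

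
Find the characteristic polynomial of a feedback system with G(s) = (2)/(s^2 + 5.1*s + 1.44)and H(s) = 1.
Characteristic poly = G_den * H_den + G_num * H_num = (s^2 + 5.1*s + 1.44) + (2) = s^2 + 5.1*s + 3.44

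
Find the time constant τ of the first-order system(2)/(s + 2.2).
First-order system: τ = -1/pole. Pole = -2.2. τ = -1/(-2.2) = 0.4545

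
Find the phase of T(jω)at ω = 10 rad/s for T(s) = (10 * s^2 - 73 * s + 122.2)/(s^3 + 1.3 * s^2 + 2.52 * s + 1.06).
Substitute s = j*10: T(j10) = 0.853057 - 0.787656j.
∠T(j10) = atan2(Im, Re) = atan2(-0.787656, 0.853057) = -42.72° (principal value).
Summing the individual angle contributions Σ∠(j10 − zᵢ) − Σ∠(j10 − pₖ) over the 2 zero(s) and 3 pole(s), each followed continuously from ω = 0 (DC phase referenced to (−180°, 180°]), gives -402.72°, i.e. the principal value - 360°. Continuous Bode phase = -402.72°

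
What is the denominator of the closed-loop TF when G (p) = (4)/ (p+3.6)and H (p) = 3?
Characteristic poly = G_den * H_den + G_num * H_num = (p + 3.6) + (12) = p + 15.6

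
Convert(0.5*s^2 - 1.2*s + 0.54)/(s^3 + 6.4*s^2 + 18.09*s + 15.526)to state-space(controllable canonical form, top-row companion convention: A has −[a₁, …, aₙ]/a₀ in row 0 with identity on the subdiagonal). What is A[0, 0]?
Reachable canonical form for den = s^3 + 6.4*s^2 + 18.09*s + 15.526: top row of A = -[a₁,a₂,...,aₙ]/a₀, ones on the subdiagonal, zeros elsewhere.
A = [[-6.4, -18.09, -15.526], [1, 0, 0], [0, 1, 0]].
A[0,0] = -6.4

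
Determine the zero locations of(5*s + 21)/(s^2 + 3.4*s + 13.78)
Set numerator = 0: 5*s + 21 = 0 → Zeros: -4.2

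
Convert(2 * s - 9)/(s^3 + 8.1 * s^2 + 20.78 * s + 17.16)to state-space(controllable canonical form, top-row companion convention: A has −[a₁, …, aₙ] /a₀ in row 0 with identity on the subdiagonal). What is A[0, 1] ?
Reachable canonical form for den = s^3 + 8.1*s^2 + 20.78*s + 17.16: top row of A = -[a₁,a₂,...,aₙ]/a₀, ones on the subdiagonal, zeros elsewhere.
A = [[-8.1, -20.78, -17.16], [1, 0, 0], [0, 1, 0]].
A[0,1] = -20.78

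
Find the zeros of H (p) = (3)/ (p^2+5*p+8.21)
Numerator is a nonzero constant (3) → Zeros: none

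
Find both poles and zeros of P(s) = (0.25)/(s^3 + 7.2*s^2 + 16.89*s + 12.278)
Set denominator = 0: s^3 + 7.2*s^2 + 16.89*s + 12.278 = (s + 1.4)(s^2 + 5.8*s + 8.77) = 0 → Poles: -1.4, -2.9 + 0.6j, -2.9 - 0.6j
Numerator is a nonzero constant (0.25) → Zeros: none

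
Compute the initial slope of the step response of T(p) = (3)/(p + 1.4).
IVT: y'(0⁺) = lim_{p→∞} p²·Y(p) = lim_{p→∞} p·T(p).
deg(num) = 0, deg(den) = 1, relative degree = 1, so p·T(p) → (leading num)/(leading den) = 3/1 = 3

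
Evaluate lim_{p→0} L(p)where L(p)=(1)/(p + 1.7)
DC gain = L(0) = num(0)/den(0) = 1/1.7 = 0.5882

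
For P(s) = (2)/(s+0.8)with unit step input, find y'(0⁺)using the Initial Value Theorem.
IVT: y'(0⁺) = lim_{s→∞} s²·Y(s) = lim_{s→∞} s·P(s).
deg(num) = 0, deg(den) = 1, relative degree = 1, so s·P(s) → (leading num)/(leading den) = 2/1 = 2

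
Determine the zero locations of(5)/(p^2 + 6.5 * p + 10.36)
Numerator is a nonzero constant (5) → Zeros: none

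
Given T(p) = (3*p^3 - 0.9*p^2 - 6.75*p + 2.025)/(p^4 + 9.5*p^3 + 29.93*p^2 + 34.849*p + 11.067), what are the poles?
Set denominator = 0: p^4 + 9.5*p^3 + 29.93*p^2 + 34.849*p + 11.067 = (p + 4.2)(p + 1.7)(p + 0.5)(p + 3.1) = 0 → Poles: -0.5, -1.7, -3.1, -4.2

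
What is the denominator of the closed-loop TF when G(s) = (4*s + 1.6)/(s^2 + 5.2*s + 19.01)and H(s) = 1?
Characteristic poly = G_den * H_den + G_num * H_num = (s^2 + 5.2*s + 19.01) + (4*s + 1.6) = s^2 + 9.2*s + 20.61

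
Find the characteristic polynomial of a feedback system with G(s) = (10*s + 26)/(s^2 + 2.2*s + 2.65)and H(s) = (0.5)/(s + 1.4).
Characteristic poly = G_den * H_den + G_num * H_num = (s^3 + 3.6*s^2 + 5.73*s + 3.71) + (5*s + 13) = s^3 + 3.6*s^2 + 10.73*s + 16.71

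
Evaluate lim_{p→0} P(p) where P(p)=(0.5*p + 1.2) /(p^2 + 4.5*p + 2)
DC gain = P(0) = num(0)/den(0) = 1.2/2 = 0.6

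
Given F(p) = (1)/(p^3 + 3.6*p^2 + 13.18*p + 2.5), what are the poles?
Set denominator = 0: p^3 + 3.6*p^2 + 13.18*p + 2.5 = (p + 0.2)(p^2 + 3.4*p + 12.5) = 0 → Poles: -0.2, -1.7 + 3.1j, -1.7 - 3.1j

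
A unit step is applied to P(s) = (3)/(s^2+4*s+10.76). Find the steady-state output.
FVT: lim_{t→∞} y(t) = lim_{s→0} s*Y(s) where Y(s) = P(s)/s.
= lim_{s→0} P(s) = P(0) = num(0)/den(0) = 3/10.76 = 0.2788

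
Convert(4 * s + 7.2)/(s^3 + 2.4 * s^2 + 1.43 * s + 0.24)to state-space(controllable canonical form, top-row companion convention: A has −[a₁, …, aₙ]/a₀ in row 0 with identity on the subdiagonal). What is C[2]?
Reachable canonical form: C = numerator coefficients (right-aligned, zero-padded to length n).
num = 4*s + 7.2, C = [[0, 4, 7.2]].
C[2] = 7.2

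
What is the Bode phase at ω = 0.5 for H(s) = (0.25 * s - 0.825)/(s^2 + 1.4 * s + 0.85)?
Substitute s = j*0.5: H(j0.5) = -0.479412 + 0.767647j.
∠H(j0.5) = atan2(Im, Re) = atan2(0.767647, -0.479412) = 121.99°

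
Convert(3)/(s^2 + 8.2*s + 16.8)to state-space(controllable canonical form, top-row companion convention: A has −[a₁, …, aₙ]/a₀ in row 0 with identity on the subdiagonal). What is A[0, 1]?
Reachable canonical form for den = s^2 + 8.2*s + 16.8: top row of A = -[a₁,a₂,...,aₙ]/a₀, ones on the subdiagonal, zeros elsewhere.
A = [[-8.2, -16.8], [1, 0]].
A[0,1] = -16.8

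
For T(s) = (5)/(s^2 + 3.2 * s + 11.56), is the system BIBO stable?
Denominator: s^2 + 3.2*s + 11.56. Poles: -1.6 + 3j, -1.6 - 3j. All Re(p)<0: Yes (stable)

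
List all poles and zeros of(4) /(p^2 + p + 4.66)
Set denominator = 0: p^2 + p + 4.66 = 0 → Poles: -0.5 + 2.1j, -0.5 - 2.1j
Numerator is a nonzero constant (4) → Zeros: none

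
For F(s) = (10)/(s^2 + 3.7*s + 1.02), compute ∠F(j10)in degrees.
Substitute s = j*10: F(j10) = -0.0886438 - 0.0331362j.
∠F(j10) = atan2(Im, Re) = atan2(-0.0331362, -0.0886438) = -159.50°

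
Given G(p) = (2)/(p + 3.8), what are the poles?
Set denominator = 0: p + 3.8 = 0 → Poles: -3.8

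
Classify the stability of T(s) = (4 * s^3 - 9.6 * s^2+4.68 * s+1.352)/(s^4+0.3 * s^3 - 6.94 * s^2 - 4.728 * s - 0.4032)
Denominator: s^4 + 0.3*s^3 - 6.94*s^2 - 4.728*s - 0.4032 = (s - 2.8)(s + 2.4)(s + 0.6)(s + 0.1). Poles: -0.1, -0.6, -2.4, 2.8. Unstable (1 pole(s) in RHP)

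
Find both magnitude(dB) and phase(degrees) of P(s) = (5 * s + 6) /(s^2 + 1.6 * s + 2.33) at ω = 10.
Substitute s = j*10: P(j10) = 0.0218449 - 0.508349j.
|P| = 20*log₁₀(sqrt(Re²+Im²)) = -5.87 dB.
∠P = atan2(Im, Re) = -87.54°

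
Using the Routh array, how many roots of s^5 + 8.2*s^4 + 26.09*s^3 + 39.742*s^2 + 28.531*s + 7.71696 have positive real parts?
Routh array:
s^5: [1, 26.09, 28.531]; s^4: [8.2, 39.742, 7.71696]; s^3: [21.2434, 27.5899]; s^2: [29.0922, 7.71696]; s^1: [21.9549]; s^0: [7.71696]
First column: [1, 8.2, 21.2434, 29.0922, 21.9549, 7.71696]. Sign changes = RHP roots = 0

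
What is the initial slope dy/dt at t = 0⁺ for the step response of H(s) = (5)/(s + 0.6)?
IVT: y'(0⁺) = lim_{s→∞} s²·Y(s) = lim_{s→∞} s·H(s).
deg(num) = 0, deg(den) = 1, relative degree = 1, so s·H(s) → (leading num)/(leading den) = 5/1 = 5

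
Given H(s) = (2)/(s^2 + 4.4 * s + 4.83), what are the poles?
Set denominator = 0: s^2 + 4.4*s + 4.83 = (s + 2.3)(s + 2.1) = 0 → Poles: -2.1, -2.3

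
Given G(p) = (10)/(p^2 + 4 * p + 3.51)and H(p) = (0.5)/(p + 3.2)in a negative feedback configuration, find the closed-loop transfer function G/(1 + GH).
Closed-loop T = G/(1+GH).
Numerator: G_num * H_den = 10*p + 32.
Denominator: G_den * H_den + G_num * H_num = (p^3 + 7.2*p^2 + 16.31*p + 11.232) + (5) = p^3 + 7.2*p^2 + 16.31*p + 16.232.
T(p) = (10*p + 32)/(p^3 + 7.2*p^2 + 16.31*p + 16.232)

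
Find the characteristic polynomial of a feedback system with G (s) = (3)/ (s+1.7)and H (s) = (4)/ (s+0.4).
Characteristic poly = G_den * H_den + G_num * H_num = (s^2 + 2.1*s + 0.68) + (12) = s^2 + 2.1*s + 12.68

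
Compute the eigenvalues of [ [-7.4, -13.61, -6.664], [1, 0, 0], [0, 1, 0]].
Eigenvalues solve det(λI - A) = 0.
Characteristic polynomial: λ^3 + 7.4*λ^2 + 13.61*λ + 6.664 = 0.
Factor: (λ + 1.7)(λ + 0.8)(λ + 4.9) = 0.
Roots: -0.8, -1.7, -4.9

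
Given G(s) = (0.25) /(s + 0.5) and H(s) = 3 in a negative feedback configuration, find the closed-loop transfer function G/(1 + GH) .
Closed-loop T = G/(1+GH).
Numerator: G_num * H_den = 0.25.
Denominator: G_den * H_den + G_num * H_num = (s + 0.5) + (0.75) = s + 1.25.
T(s) = (0.25)/(s + 1.25)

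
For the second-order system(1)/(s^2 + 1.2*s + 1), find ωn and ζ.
Standard form: ωn²/(s²+2ζωn·s+ωn²).
const=1=ωn² → ωn=1, s coeff=1.2=2ζωn → ζ=0.6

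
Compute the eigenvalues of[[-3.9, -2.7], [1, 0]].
Eigenvalues solve det(λI - A) = 0.
Characteristic polynomial: λ^2 + 3.9*λ + 2.7 = 0.
Factor: (λ + 0.9)(λ + 3) = 0.
Roots: -0.9, -3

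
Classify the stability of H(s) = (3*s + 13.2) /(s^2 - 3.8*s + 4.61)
Denominator: s^2 - 3.8*s + 4.61. Poles: 1.9 + 1j, 1.9 - 1j. Unstable (2 pole(s) in RHP)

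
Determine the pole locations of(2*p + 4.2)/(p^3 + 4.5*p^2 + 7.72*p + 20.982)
Set denominator = 0: p^3 + 4.5*p^2 + 7.72*p + 20.982 = (p + 3.9)(p^2 + 0.6*p + 5.38) = 0 → Poles: -0.3 + 2.3j, -0.3 - 2.3j, -3.9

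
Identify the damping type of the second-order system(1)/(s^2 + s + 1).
Standard form: ωn²/(s²+2ζωn·s+ωn²) gives ωn=1, ζ=0.5.
Underdamped (ζ = 0.5 < 1)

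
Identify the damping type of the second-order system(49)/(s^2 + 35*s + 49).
Standard form: ωn²/(s²+2ζωn·s+ωn²) gives ωn=7, ζ=2.5.
Overdamped (ζ = 2.5 > 1)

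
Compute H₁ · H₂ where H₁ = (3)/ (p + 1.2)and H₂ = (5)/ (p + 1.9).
Series: H = H₁ · H₂ = (n₁·n₂)/(d₁·d₂).
Num: n₁·n₂ = 15. Den: d₁·d₂ = p^2 + 3.1*p + 2.28.
H(p) = (15)/(p^2 + 3.1*p + 2.28)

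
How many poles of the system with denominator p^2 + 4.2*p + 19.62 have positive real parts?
Poles: -2.1 + 3.9j, -2.1 - 3.9j. RHP poles (Re>0): 0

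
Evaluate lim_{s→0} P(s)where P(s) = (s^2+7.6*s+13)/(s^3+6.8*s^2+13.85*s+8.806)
DC gain = P(0) = num(0)/den(0) = 13/8.806 = 1.476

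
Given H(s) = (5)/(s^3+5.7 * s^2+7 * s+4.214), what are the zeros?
Numerator is a nonzero constant (5) → Zeros: none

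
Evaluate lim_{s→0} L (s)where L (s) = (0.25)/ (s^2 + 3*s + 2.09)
DC gain = L(0) = num(0)/den(0) = 0.25/2.09 = 0.1196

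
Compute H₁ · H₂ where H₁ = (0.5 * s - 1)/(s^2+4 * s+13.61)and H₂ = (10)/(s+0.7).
Series: H = H₁ · H₂ = (n₁·n₂)/(d₁·d₂).
Num: n₁·n₂ = 5*s - 10. Den: d₁·d₂ = s^3 + 4.7*s^2 + 16.41*s + 9.527.
H(s) = (5*s - 10)/(s^3 + 4.7*s^2 + 16.41*s + 9.527)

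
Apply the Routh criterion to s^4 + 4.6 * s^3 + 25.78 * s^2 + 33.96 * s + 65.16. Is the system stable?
Routh array:
s^4: [1, 25.78, 65.16]; s^3: [4.6, 33.96]; s^2: [18.3974, 65.16]; s^1: [17.6677]; s^0: [65.16]
First column: [1, 4.6, 18.3974, 17.6677, 65.16]. Sign changes = 0.
Yes, stable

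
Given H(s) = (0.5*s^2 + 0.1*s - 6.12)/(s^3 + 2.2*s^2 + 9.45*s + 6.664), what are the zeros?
Set numerator = 0: 0.5*s^2 + 0.1*s - 6.12 = 0.5*(s + 3.6)(s - 3.4) = 0 → Zeros: -3.6, 3.4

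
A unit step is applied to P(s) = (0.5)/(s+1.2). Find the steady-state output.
FVT: lim_{t→∞} y(t) = lim_{s→0} s*Y(s) where Y(s) = P(s)/s.
= lim_{s→0} P(s) = P(0) = num(0)/den(0) = 0.5/1.2 = 0.4167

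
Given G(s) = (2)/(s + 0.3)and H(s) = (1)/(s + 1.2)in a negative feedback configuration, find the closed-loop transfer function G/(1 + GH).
Closed-loop T = G/(1+GH).
Numerator: G_num * H_den = 2*s + 2.4.
Denominator: G_den * H_den + G_num * H_num = (s^2 + 1.5*s + 0.36) + (2) = s^2 + 1.5*s + 2.36.
T(s) = (2*s + 2.4)/(s^2 + 1.5*s + 2.36)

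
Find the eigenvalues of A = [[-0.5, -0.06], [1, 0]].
Eigenvalues solve det(λI - A) = 0.
Characteristic polynomial: λ^2 + 0.5*λ + 0.06 = 0.
Factor: (λ + 0.3)(λ + 0.2) = 0.
Roots: -0.2, -0.3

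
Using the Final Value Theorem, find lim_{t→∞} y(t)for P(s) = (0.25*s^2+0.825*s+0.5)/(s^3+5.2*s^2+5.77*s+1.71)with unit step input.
FVT: lim_{t→∞} y(t) = lim_{s→0} s*Y(s) where Y(s) = P(s)/s.
= lim_{s→0} P(s) = P(0) = num(0)/den(0) = 0.5/1.71 = 0.2924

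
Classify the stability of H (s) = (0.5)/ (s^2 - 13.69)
Denominator: s^2 - 13.69 = (s - 3.7)(s + 3.7). Poles: -3.7, 3.7. Unstable (1 pole(s) in RHP)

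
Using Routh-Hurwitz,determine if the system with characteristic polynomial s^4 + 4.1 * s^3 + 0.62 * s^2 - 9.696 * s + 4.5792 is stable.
Routh array:
s^4: [1, 0.62, 4.5792]; s^3: [4.1, -9.696]; s^2: [2.98488, 4.5792]; s^1: [-15.9859]; s^0: [4.5792]
First column: [1, 4.1, 2.98488, -15.9859, 4.5792]. Sign changes = 2.
No, unstable (2 RHP root(s))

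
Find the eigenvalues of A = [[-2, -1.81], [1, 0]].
Eigenvalues solve det(λI - A) = 0.
Characteristic polynomial: λ^2 + 2*λ + 1.81 = 0.
Roots: -1 + 0.9j, -1 - 0.9j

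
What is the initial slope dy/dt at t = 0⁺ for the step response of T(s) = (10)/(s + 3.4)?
IVT: y'(0⁺) = lim_{s→∞} s²·Y(s) = lim_{s→∞} s·T(s).
deg(num) = 0, deg(den) = 1, relative degree = 1, so s·T(s) → (leading num)/(leading den) = 10/1 = 10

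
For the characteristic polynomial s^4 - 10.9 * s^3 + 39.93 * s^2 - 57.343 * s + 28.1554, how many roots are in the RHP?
s^4 - 10.9*s^3 + 39.93*s^2 - 57.343*s + 28.1554 = (s - 3.4)(s - 1.3)(s - 4.9)(s - 1.3). Poles: 1.3, 1.3, 3.4, 4.9. RHP poles (Re>0): 4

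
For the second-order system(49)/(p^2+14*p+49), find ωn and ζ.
Standard form: ωn²/(p²+2ζωn·p+ωn²).
const=49=ωn² → ωn=7, p coeff=14=2ζωn → ζ=1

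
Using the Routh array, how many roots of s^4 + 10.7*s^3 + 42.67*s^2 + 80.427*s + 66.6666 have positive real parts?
Routh array:
s^4: [1, 42.67, 66.6666]; s^3: [10.7, 80.427]; s^2: [35.1535, 66.6666]; s^1: [60.135]; s^0: [66.6666]
First column: [1, 10.7, 35.1535, 60.135, 66.6666]. Sign changes = RHP roots = 0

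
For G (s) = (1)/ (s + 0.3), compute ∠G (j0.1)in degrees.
Substitute s = j*0.1: G(j0.1) = 3 - 1j.
∠G(j0.1) = atan2(Im, Re) = atan2(-1, 3) = -18.43°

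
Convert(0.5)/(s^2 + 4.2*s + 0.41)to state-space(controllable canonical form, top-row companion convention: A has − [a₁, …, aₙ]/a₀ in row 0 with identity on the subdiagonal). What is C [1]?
Reachable canonical form: C = numerator coefficients (right-aligned, zero-padded to length n).
num = 0.5, C = [[0, 0.5]].
C[1] = 0.5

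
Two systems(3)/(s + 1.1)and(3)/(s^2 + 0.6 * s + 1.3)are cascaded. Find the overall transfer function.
Series: H = H₁ · H₂ = (n₁·n₂)/(d₁·d₂).
Num: n₁·n₂ = 9. Den: d₁·d₂ = s^3 + 1.7*s^2 + 1.96*s + 1.43.
H(s) = (9)/(s^3 + 1.7*s^2 + 1.96*s + 1.43)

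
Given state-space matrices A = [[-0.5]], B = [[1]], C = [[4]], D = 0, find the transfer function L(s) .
L(s) = C(sI - A)⁻¹B + D.
Characteristic polynomial det(sI - A) = s + 0.5.
Numerator from C·adj(sI-A)·B + D·det(sI-A) = 4.
L(s) = (4)/(s + 0.5)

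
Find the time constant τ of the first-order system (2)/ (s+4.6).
First-order system: τ = -1/pole. Pole = -4.6. τ = -1/(-4.6) = 0.2174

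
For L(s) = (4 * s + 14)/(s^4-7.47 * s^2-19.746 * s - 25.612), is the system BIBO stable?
Denominator: s^4 - 7.47*s^2 - 19.746*s - 25.612 = (s - 3.8)(s + 2)(s^2 + 1.8*s + 3.37). Poles: -0.9 + 1.6j, -0.9 - 1.6j, -2, 3.8. All Re(p)<0: No (unstable)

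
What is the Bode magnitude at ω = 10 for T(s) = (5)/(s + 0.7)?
Substitute s = j*10: T(j10) = 0.0348293 - 0.497562j.
|T(j10)| = sqrt(Re² + Im²) = 0.4988.
20*log₁₀(0.4988) = -6.04 dB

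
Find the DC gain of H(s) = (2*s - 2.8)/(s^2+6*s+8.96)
DC gain = H(0) = num(0)/den(0) = -2.8/8.96 = -0.3125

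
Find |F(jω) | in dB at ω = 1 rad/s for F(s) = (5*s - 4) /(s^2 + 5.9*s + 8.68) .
Substitute s = j*1: F(j1) = -0.0130075 + 0.661034j.
|F(j1)| = sqrt(Re² + Im²) = 0.6612.
20*log₁₀(0.6612) = -3.59 dB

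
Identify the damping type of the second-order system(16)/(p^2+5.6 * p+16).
Standard form: ωn²/(p²+2ζωn·p+ωn²) gives ωn=4, ζ=0.7.
Underdamped (ζ = 0.7 < 1)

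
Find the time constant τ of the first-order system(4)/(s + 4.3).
First-order system: τ = -1/pole. Pole = -4.3. τ = -1/(-4.3) = 0.2326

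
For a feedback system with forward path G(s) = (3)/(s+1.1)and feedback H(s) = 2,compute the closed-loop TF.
Closed-loop T = G/(1+GH).
Numerator: G_num * H_den = 3.
Denominator: G_den * H_den + G_num * H_num = (s + 1.1) + (6) = s + 7.1.
T(s) = (3)/(s + 7.1)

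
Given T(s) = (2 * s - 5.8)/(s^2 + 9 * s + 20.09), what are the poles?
Set denominator = 0: s^2 + 9*s + 20.09 = (s + 4.9)(s + 4.1) = 0 → Poles: -4.1, -4.9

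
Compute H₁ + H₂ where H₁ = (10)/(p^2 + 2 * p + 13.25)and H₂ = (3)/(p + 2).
Parallel: H = H₁ + H₂ = (n₁·d₂ + n₂·d₁)/(d₁·d₂).
n₁·d₂ = 10*p + 20. n₂·d₁ = 3*p^2 + 6*p + 39.75. Sum = 3*p^2 + 16*p + 59.75. d₁·d₂ = p^3 + 4*p^2 + 17.25*p + 26.5.
H(p) = (3*p^2 + 16*p + 59.75)/(p^3 + 4*p^2 + 17.25*p + 26.5)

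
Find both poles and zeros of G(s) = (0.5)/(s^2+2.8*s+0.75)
Set denominator = 0: s^2 + 2.8*s + 0.75 = (s + 0.3)(s + 2.5) = 0 → Poles: -0.3, -2.5
Numerator is a nonzero constant (0.5) → Zeros: none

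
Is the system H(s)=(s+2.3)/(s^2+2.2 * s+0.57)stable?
Denominator: s^2 + 2.2*s + 0.57 = (s + 1.9)(s + 0.3). Poles: -0.3, -1.9. All Re(p)<0: Yes (stable)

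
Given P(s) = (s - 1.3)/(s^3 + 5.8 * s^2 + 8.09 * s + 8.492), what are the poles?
Set denominator = 0: s^3 + 5.8*s^2 + 8.09*s + 8.492 = (s + 4.4)(s^2 + 1.4*s + 1.93) = 0 → Poles: -0.7 + 1.2j, -0.7 - 1.2j, -4.4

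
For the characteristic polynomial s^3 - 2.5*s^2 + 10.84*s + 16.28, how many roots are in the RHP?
s^3 - 2.5*s^2 + 10.84*s + 16.28 = (s + 1.1)(s^2 - 3.6*s + 14.8). Poles: -1.1, 1.8 + 3.4j, 1.8 - 3.4j. RHP poles (Re>0): 2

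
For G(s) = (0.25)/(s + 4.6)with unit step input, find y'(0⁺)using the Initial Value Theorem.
IVT: y'(0⁺) = lim_{s→∞} s²·Y(s) = lim_{s→∞} s·G(s).
deg(num) = 0, deg(den) = 1, relative degree = 1, so s·G(s) → (leading num)/(leading den) = 0.25/1 = 0.25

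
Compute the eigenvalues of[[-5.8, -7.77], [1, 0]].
Eigenvalues solve det(λI - A) = 0.
Characteristic polynomial: λ^2 + 5.8*λ + 7.77 = 0.
Factor: (λ + 3.7)(λ + 2.1) = 0.
Roots: -2.1, -3.7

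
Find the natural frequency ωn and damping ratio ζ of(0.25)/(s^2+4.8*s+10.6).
Underdamped: complex pole -2.4 + 2.2j. ωn = |pole| = 3.256, ζ = -Re(pole)/ωn = 0.7372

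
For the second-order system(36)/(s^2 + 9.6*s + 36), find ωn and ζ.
Standard form: ωn²/(s²+2ζωn·s+ωn²).
const=36=ωn² → ωn=6, s coeff=9.6=2ζωn → ζ=0.8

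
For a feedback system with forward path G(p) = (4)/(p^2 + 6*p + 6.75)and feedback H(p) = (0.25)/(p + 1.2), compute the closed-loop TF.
Closed-loop T = G/(1+GH).
Numerator: G_num * H_den = 4*p + 4.8.
Denominator: G_den * H_den + G_num * H_num = (p^3 + 7.2*p^2 + 13.95*p + 8.1) + (1) = p^3 + 7.2*p^2 + 13.95*p + 9.1.
T(p) = (4*p + 4.8)/(p^3 + 7.2*p^2 + 13.95*p + 9.1)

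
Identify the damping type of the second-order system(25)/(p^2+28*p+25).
Standard form: ωn²/(p²+2ζωn·p+ωn²) gives ωn=5, ζ=2.8.
Overdamped (ζ = 2.8 > 1)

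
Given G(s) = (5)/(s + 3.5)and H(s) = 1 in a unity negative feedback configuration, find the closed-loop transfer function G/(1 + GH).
Closed-loop T = G/(1+GH).
Numerator: G_num * H_den = 5.
Denominator: G_den * H_den + G_num * H_num = (s + 3.5) + (5) = s + 8.5.
T(s) = (5)/(s + 8.5)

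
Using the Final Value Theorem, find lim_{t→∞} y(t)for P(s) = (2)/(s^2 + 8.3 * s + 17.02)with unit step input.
FVT: lim_{t→∞} y(t) = lim_{s→0} s*Y(s) where Y(s) = P(s)/s.
= lim_{s→0} P(s) = P(0) = num(0)/den(0) = 2/17.02 = 0.1175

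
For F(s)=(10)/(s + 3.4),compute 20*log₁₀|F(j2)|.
Substitute s = j*2: F(j2) = 2.18509 - 1.28535j.
|F(j2)| = sqrt(Re² + Im²) = 2.535.
20*log₁₀(2.535) = 8.08 dB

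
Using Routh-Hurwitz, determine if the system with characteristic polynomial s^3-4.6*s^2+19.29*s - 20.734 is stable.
Routh array:
s^3: [1, 19.29]; s^2: [-4.6, -20.734]; s^1: [14.7826]; s^0: [-20.734]
First column: [1, -4.6, 14.7826, -20.734]. Sign changes = 3.
No, unstable (3 RHP root(s))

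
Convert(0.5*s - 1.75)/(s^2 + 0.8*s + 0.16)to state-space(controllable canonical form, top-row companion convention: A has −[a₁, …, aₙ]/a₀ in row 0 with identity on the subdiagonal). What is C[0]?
Reachable canonical form: C = numerator coefficients (right-aligned, zero-padded to length n).
num = 0.5*s - 1.75, C = [[0.5, -1.75]].
C[0] = 0.5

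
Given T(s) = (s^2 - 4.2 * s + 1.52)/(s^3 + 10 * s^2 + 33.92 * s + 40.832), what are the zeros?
Set numerator = 0: s^2 - 4.2*s + 1.52 = (s - 0.4)(s - 3.8) = 0 → Zeros: 0.4, 3.8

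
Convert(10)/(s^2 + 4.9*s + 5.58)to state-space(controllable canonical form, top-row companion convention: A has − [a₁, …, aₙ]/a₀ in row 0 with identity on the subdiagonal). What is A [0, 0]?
Reachable canonical form for den = s^2 + 4.9*s + 5.58: top row of A = -[a₁,a₂,...,aₙ]/a₀, ones on the subdiagonal, zeros elsewhere.
A = [[-4.9, -5.58], [1, 0]].
A[0,0] = -4.9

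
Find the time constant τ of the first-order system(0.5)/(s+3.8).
First-order system: τ = -1/pole. Pole = -3.8. τ = -1/(-3.8) = 0.2632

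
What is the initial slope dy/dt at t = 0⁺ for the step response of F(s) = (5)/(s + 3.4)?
IVT: y'(0⁺) = lim_{s→∞} s²·Y(s) = lim_{s→∞} s·F(s).
deg(num) = 0, deg(den) = 1, relative degree = 1, so s·F(s) → (leading num)/(leading den) = 5/1 = 5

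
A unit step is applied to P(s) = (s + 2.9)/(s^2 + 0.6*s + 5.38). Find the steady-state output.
FVT: lim_{t→∞} y(t) = lim_{s→0} s*Y(s) where Y(s) = P(s)/s.
= lim_{s→0} P(s) = P(0) = num(0)/den(0) = 2.9/5.38 = 0.539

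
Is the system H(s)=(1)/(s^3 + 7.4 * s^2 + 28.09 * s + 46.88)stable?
Denominator: s^3 + 7.4*s^2 + 28.09*s + 46.88 = (s + 3.2)(s^2 + 4.2*s + 14.65). Poles: -2.1 + 3.2j, -2.1 - 3.2j, -3.2. All Re(p)<0: Yes (stable)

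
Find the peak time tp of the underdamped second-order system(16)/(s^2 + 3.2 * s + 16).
Standard form: ωn²/(s²+2ζωn·s+ωn²) → ωn = 4, ζ = 0.4.
ωd = ωn·√(1-ζ²) = 4·√(1-0.4²) = 3.666.
tp = π/ωd = π/3.666 = 0.8569 s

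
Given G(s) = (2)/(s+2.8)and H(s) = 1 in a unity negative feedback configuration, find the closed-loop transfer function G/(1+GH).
Closed-loop T = G/(1+GH).
Numerator: G_num * H_den = 2.
Denominator: G_den * H_den + G_num * H_num = (s + 2.8) + (2) = s + 4.8.
T(s) = (2)/(s + 4.8)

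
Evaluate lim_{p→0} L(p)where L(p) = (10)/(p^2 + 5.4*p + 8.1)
DC gain = L(0) = num(0)/den(0) = 10/8.1 = 1.235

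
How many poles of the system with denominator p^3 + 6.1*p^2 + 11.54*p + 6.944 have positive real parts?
p^3 + 6.1*p^2 + 11.54*p + 6.944 = (p + 3.1)(p + 1.4)(p + 1.6). Poles: -1.4, -1.6, -3.1. RHP poles (Re>0): 0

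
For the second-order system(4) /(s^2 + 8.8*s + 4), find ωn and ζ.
Standard form: ωn²/(s²+2ζωn·s+ωn²).
const=4=ωn² → ωn=2, s coeff=8.8=2ζωn → ζ=2.2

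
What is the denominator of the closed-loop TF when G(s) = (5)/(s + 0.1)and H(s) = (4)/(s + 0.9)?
Characteristic poly = G_den * H_den + G_num * H_num = (s^2 + s + 0.09) + (20) = s^2 + s + 20.09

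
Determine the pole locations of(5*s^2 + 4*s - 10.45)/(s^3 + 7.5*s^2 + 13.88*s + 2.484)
Set denominator = 0: s^3 + 7.5*s^2 + 13.88*s + 2.484 = (s + 4.6)(s + 2.7)(s + 0.2) = 0 → Poles: -0.2, -2.7, -4.6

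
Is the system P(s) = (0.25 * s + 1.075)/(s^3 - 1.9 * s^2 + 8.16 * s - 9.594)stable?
Denominator: s^3 - 1.9*s^2 + 8.16*s - 9.594 = (s - 1.3)(s^2 - 0.6*s + 7.38). Poles: 0.3 + 2.7j, 0.3 - 2.7j, 1.3. All Re(p)<0: No (unstable)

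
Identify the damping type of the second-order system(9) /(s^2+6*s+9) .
Standard form: ωn²/(s²+2ζωn·s+ωn²) gives ωn=3, ζ=1.
Critically damped (ζ = 1)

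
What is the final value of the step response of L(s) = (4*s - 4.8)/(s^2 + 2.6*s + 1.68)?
FVT: lim_{t→∞} y(t) = lim_{s→0} s*Y(s) where Y(s) = L(s)/s.
= lim_{s→0} L(s) = L(0) = num(0)/den(0) = -4.8/1.68 = -2.857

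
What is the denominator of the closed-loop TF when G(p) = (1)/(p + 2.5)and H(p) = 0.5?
Characteristic poly = G_den * H_den + G_num * H_num = (p + 2.5) + (0.5) = p + 3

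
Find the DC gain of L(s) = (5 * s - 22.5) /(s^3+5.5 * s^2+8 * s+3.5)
DC gain = L(0) = num(0)/den(0) = -22.5/3.5 = -6.429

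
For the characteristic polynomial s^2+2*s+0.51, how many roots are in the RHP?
s^2 + 2*s + 0.51 = (s + 0.3)(s + 1.7). Poles: -0.3, -1.7. RHP poles (Re>0): 0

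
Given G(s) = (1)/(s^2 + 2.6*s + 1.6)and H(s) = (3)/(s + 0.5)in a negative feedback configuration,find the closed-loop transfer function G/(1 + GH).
Closed-loop T = G/(1+GH).
Numerator: G_num * H_den = s + 0.5.
Denominator: G_den * H_den + G_num * H_num = (s^3 + 3.1*s^2 + 2.9*s + 0.8) + (3) = s^3 + 3.1*s^2 + 2.9*s + 3.8.
T(s) = (s + 0.5)/(s^3 + 3.1*s^2 + 2.9*s + 3.8)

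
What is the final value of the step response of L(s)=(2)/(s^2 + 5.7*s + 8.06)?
FVT: lim_{t→∞} y(t) = lim_{s→0} s*Y(s) where Y(s) = L(s)/s.
= lim_{s→0} L(s) = L(0) = num(0)/den(0) = 2/8.06 = 0.2481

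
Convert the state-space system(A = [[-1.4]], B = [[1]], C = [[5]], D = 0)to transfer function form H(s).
H(s) = C(sI - A)⁻¹B + D.
Characteristic polynomial det(sI - A) = s + 1.4.
Numerator from C·adj(sI-A)·B + D·det(sI-A) = 5.
H(s) = (5)/(s + 1.4)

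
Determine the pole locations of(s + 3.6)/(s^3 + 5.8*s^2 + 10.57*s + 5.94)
Set denominator = 0: s^3 + 5.8*s^2 + 10.57*s + 5.94 = (s + 1.1)(s + 2.7)(s + 2) = 0 → Poles: -1.1, -2, -2.7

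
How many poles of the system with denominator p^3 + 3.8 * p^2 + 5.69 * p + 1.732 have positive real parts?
p^3 + 3.8*p^2 + 5.69*p + 1.732 = (p + 0.4)(p^2 + 3.4*p + 4.33). Poles: -0.4, -1.7 + 1.2j, -1.7 - 1.2j. RHP poles (Re>0): 0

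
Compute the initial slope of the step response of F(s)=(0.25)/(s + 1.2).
IVT: y'(0⁺) = lim_{s→∞} s²·Y(s) = lim_{s→∞} s·F(s).
deg(num) = 0, deg(den) = 1, relative degree = 1, so s·F(s) → (leading num)/(leading den) = 0.25/1 = 0.25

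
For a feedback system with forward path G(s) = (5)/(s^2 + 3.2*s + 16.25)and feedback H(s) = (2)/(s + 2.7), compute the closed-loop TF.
Closed-loop T = G/(1+GH).
Numerator: G_num * H_den = 5*s + 13.5.
Denominator: G_den * H_den + G_num * H_num = (s^3 + 5.9*s^2 + 24.89*s + 43.875) + (10) = s^3 + 5.9*s^2 + 24.89*s + 53.875.
T(s) = (5*s + 13.5)/(s^3 + 5.9*s^2 + 24.89*s + 53.875)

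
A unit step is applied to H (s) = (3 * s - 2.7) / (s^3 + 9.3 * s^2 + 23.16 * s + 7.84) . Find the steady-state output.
FVT: lim_{t→∞} y(t) = lim_{s→0} s*Y(s) where Y(s) = H(s)/s.
= lim_{s→0} H(s) = H(0) = num(0)/den(0) = -2.7/7.84 = -0.3444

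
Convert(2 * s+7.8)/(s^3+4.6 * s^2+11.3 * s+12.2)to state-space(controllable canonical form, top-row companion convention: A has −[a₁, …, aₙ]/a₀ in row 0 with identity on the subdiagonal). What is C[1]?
Reachable canonical form: C = numerator coefficients (right-aligned, zero-padded to length n).
num = 2*s + 7.8, C = [[0, 2, 7.8]].
C[1] = 2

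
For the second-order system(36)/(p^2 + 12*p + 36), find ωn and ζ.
Standard form: ωn²/(p²+2ζωn·p+ωn²).
const=36=ωn² → ωn=6, p coeff=12=2ζωn → ζ=1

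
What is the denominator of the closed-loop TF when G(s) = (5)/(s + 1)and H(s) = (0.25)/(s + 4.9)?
Characteristic poly = G_den * H_den + G_num * H_num = (s^2 + 5.9*s + 4.9) + (1.25) = s^2 + 5.9*s + 6.15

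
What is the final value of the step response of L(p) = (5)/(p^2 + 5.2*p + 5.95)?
FVT: lim_{t→∞} y(t) = lim_{p→0} p*Y(p) where Y(p) = L(p)/p.
= lim_{p→0} L(p) = L(0) = num(0)/den(0) = 5/5.95 = 0.8403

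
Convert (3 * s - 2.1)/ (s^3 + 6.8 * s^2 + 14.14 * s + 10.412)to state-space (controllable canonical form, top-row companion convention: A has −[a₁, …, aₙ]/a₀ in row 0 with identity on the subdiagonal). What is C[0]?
Reachable canonical form: C = numerator coefficients (right-aligned, zero-padded to length n).
num = 3*s - 2.1, C = [[0, 3, -2.1]].
C[0] = 0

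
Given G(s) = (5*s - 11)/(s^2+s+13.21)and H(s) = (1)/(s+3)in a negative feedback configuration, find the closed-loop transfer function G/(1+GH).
Closed-loop T = G/(1+GH).
Numerator: G_num * H_den = 5*s^2 + 4*s - 33.
Denominator: G_den * H_den + G_num * H_num = (s^3 + 4*s^2 + 16.21*s + 39.63) + (5*s - 11) = s^3 + 4*s^2 + 21.21*s + 28.63.
T(s) = (5*s^2 + 4*s - 33)/(s^3 + 4*s^2 + 21.21*s + 28.63)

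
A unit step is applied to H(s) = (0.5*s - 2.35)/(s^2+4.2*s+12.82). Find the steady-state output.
FVT: lim_{t→∞} y(t) = lim_{s→0} s*Y(s) where Y(s) = H(s)/s.
= lim_{s→0} H(s) = H(0) = num(0)/den(0) = -2.35/12.82 = -0.1833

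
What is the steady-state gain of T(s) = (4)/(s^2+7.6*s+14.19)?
DC gain = T(0) = num(0)/den(0) = 4/14.19 = 0.2819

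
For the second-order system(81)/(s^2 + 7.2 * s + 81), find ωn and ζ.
Standard form: ωn²/(s²+2ζωn·s+ωn²).
const=81=ωn² → ωn=9, s coeff=7.2=2ζωn → ζ=0.4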